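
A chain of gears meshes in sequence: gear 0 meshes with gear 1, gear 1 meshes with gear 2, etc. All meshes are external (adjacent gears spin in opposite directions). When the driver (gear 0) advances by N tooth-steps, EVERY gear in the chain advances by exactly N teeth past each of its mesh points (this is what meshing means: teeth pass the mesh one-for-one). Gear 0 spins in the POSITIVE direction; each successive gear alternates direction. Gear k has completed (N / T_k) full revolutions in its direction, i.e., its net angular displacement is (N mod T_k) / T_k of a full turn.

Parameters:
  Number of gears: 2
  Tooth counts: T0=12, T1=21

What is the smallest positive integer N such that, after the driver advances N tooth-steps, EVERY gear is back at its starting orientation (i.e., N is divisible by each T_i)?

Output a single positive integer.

Gear k returns to start when N is a multiple of T_k.
All gears at start simultaneously when N is a common multiple of [12, 21]; the smallest such N is lcm(12, 21).
Start: lcm = T0 = 12
Fold in T1=21: gcd(12, 21) = 3; lcm(12, 21) = 12 * 21 / 3 = 252 / 3 = 84
Full cycle length = 84

Answer: 84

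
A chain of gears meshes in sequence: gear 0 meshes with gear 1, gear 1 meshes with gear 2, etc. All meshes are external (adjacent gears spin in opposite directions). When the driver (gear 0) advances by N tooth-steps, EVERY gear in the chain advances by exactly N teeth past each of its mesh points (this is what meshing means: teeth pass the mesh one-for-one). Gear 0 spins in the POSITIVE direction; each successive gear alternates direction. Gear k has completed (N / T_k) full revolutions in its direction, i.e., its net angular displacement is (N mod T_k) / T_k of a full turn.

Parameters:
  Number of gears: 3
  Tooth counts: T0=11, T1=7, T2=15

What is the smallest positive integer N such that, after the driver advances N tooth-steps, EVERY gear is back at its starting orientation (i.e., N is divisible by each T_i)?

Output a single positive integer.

Answer: 1155

Derivation:
Gear k returns to start when N is a multiple of T_k.
All gears at start simultaneously when N is a common multiple of [11, 7, 15]; the smallest such N is lcm(11, 7, 15).
Start: lcm = T0 = 11
Fold in T1=7: gcd(11, 7) = 1; lcm(11, 7) = 11 * 7 / 1 = 77 / 1 = 77
Fold in T2=15: gcd(77, 15) = 1; lcm(77, 15) = 77 * 15 / 1 = 1155 / 1 = 1155
Full cycle length = 1155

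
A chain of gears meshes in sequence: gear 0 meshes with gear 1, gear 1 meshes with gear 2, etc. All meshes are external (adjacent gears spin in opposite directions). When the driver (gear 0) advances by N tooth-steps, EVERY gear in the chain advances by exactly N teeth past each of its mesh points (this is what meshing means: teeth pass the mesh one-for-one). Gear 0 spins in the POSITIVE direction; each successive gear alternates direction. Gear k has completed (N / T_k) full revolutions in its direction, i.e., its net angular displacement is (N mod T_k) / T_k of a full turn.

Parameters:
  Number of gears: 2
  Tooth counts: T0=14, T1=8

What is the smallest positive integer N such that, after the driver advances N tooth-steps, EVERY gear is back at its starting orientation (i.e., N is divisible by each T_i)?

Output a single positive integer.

Answer: 56

Derivation:
Gear k returns to start when N is a multiple of T_k.
All gears at start simultaneously when N is a common multiple of [14, 8]; the smallest such N is lcm(14, 8).
Start: lcm = T0 = 14
Fold in T1=8: gcd(14, 8) = 2; lcm(14, 8) = 14 * 8 / 2 = 112 / 2 = 56
Full cycle length = 56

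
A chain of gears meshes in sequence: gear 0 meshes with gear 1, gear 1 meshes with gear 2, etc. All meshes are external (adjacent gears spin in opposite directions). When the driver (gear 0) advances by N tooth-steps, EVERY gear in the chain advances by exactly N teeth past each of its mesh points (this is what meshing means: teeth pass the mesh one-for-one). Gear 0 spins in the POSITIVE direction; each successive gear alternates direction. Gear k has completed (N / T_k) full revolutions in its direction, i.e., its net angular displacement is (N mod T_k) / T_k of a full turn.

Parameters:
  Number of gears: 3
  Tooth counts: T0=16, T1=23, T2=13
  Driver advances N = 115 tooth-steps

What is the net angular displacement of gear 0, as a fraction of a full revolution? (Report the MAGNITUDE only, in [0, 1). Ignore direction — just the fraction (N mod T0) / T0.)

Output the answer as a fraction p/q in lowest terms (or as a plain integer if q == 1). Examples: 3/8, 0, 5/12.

Answer: 3/16

Derivation:
Chain of 3 gears, tooth counts: [16, 23, 13]
  gear 0: T0=16, direction=positive, advance = 115 mod 16 = 3 teeth = 3/16 turn
  gear 1: T1=23, direction=negative, advance = 115 mod 23 = 0 teeth = 0/23 turn
  gear 2: T2=13, direction=positive, advance = 115 mod 13 = 11 teeth = 11/13 turn
Gear 0: 115 mod 16 = 3
Fraction = 3 / 16 = 3/16 (gcd(3,16)=1) = 3/16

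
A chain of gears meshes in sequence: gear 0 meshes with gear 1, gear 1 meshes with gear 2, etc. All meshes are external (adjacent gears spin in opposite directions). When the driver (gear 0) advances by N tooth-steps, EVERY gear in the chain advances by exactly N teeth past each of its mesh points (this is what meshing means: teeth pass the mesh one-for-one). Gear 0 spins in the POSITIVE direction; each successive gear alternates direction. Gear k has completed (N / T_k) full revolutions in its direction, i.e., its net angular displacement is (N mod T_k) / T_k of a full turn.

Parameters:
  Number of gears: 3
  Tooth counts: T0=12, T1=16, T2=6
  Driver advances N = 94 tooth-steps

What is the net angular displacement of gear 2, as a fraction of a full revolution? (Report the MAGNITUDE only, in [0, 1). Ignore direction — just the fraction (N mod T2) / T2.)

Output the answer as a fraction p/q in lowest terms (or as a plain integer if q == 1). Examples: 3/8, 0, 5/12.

Answer: 2/3

Derivation:
Chain of 3 gears, tooth counts: [12, 16, 6]
  gear 0: T0=12, direction=positive, advance = 94 mod 12 = 10 teeth = 10/12 turn
  gear 1: T1=16, direction=negative, advance = 94 mod 16 = 14 teeth = 14/16 turn
  gear 2: T2=6, direction=positive, advance = 94 mod 6 = 4 teeth = 4/6 turn
Gear 2: 94 mod 6 = 4
Fraction = 4 / 6 = 2/3 (gcd(4,6)=2) = 2/3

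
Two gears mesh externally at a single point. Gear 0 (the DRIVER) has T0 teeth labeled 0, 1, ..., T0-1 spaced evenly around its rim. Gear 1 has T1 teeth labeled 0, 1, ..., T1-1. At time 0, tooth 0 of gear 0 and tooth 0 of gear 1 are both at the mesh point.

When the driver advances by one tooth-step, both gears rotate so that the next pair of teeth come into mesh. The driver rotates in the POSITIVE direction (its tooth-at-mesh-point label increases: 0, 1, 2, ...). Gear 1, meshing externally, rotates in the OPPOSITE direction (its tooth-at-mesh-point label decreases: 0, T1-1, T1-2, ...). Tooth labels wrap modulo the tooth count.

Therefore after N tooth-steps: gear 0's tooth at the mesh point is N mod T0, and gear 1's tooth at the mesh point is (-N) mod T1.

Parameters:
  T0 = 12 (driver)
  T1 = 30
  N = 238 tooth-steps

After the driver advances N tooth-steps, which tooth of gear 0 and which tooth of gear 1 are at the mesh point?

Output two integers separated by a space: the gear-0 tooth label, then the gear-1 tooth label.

Gear 0 (driver, T0=12): tooth at mesh = N mod T0
  238 = 19 * 12 + 10, so 238 mod 12 = 10
  gear 0 tooth = 10
Gear 1 (driven, T1=30): tooth at mesh = (-N) mod T1
  238 = 7 * 30 + 28, so 238 mod 30 = 28
  (-238) mod 30 = (-28) mod 30 = 30 - 28 = 2
Mesh after 238 steps: gear-0 tooth 10 meets gear-1 tooth 2

Answer: 10 2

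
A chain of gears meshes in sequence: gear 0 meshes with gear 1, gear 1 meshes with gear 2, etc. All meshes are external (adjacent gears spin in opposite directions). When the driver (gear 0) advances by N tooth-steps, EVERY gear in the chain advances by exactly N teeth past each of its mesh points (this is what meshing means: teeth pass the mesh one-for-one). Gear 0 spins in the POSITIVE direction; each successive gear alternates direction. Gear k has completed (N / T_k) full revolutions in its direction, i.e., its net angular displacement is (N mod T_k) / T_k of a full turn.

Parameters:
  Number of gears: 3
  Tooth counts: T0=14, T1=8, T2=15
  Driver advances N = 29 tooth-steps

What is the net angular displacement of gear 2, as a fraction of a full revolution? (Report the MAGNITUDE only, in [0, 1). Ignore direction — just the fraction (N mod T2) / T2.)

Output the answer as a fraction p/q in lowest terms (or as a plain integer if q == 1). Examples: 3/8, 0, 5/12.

Chain of 3 gears, tooth counts: [14, 8, 15]
  gear 0: T0=14, direction=positive, advance = 29 mod 14 = 1 teeth = 1/14 turn
  gear 1: T1=8, direction=negative, advance = 29 mod 8 = 5 teeth = 5/8 turn
  gear 2: T2=15, direction=positive, advance = 29 mod 15 = 14 teeth = 14/15 turn
Gear 2: 29 mod 15 = 14
Fraction = 14 / 15 = 14/15 (gcd(14,15)=1) = 14/15

Answer: 14/15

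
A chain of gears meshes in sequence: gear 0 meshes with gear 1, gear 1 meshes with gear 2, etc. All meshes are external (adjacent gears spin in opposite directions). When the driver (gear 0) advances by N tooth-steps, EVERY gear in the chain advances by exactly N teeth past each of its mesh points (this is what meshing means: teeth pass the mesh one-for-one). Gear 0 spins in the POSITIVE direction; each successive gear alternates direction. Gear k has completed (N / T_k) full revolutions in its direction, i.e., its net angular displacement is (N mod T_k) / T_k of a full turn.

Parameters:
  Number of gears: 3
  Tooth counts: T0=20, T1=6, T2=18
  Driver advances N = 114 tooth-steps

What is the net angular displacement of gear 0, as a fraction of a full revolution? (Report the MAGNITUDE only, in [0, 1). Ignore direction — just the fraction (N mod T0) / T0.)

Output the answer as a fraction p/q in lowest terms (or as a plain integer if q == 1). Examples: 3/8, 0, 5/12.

Chain of 3 gears, tooth counts: [20, 6, 18]
  gear 0: T0=20, direction=positive, advance = 114 mod 20 = 14 teeth = 14/20 turn
  gear 1: T1=6, direction=negative, advance = 114 mod 6 = 0 teeth = 0/6 turn
  gear 2: T2=18, direction=positive, advance = 114 mod 18 = 6 teeth = 6/18 turn
Gear 0: 114 mod 20 = 14
Fraction = 14 / 20 = 7/10 (gcd(14,20)=2) = 7/10

Answer: 7/10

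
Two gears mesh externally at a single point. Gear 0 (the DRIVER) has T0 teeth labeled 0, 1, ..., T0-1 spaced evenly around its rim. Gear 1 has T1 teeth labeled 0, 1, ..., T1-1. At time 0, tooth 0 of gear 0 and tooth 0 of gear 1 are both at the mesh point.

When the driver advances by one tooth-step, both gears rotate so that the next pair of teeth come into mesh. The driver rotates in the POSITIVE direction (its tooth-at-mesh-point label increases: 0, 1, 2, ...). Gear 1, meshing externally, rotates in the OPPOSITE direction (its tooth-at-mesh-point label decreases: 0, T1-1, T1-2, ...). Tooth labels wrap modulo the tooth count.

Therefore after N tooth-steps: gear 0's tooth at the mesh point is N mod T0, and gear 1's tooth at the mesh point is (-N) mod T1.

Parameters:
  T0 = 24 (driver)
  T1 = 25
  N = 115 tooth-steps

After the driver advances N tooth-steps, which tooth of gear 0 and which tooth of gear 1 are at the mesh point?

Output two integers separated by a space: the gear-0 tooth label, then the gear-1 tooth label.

Gear 0 (driver, T0=24): tooth at mesh = N mod T0
  115 = 4 * 24 + 19, so 115 mod 24 = 19
  gear 0 tooth = 19
Gear 1 (driven, T1=25): tooth at mesh = (-N) mod T1
  115 = 4 * 25 + 15, so 115 mod 25 = 15
  (-115) mod 25 = (-15) mod 25 = 25 - 15 = 10
Mesh after 115 steps: gear-0 tooth 19 meets gear-1 tooth 10

Answer: 19 10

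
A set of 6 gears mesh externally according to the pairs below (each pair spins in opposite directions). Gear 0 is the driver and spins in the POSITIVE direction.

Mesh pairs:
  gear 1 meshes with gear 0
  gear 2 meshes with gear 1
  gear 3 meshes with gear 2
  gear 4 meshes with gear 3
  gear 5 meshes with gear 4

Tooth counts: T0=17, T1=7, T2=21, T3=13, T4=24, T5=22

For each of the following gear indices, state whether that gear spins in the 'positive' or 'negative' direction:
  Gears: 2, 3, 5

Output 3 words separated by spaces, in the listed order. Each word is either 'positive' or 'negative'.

Gear 0 (driver): positive (depth 0)
  gear 1: meshes with gear 0 -> depth 1 -> negative (opposite of gear 0)
  gear 2: meshes with gear 1 -> depth 2 -> positive (opposite of gear 1)
  gear 3: meshes with gear 2 -> depth 3 -> negative (opposite of gear 2)
  gear 4: meshes with gear 3 -> depth 4 -> positive (opposite of gear 3)
  gear 5: meshes with gear 4 -> depth 5 -> negative (opposite of gear 4)
Queried indices 2, 3, 5 -> positive, negative, negative

Answer: positive negative negative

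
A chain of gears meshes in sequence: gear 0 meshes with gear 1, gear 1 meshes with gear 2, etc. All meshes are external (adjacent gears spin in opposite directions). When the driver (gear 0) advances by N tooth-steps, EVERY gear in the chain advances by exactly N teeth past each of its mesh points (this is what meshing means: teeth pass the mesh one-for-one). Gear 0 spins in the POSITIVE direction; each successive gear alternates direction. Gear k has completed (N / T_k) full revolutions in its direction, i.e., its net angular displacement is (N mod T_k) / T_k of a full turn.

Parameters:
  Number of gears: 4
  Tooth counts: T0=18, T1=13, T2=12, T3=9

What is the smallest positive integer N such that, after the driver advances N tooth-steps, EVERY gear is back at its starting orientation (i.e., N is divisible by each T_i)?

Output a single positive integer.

Gear k returns to start when N is a multiple of T_k.
All gears at start simultaneously when N is a common multiple of [18, 13, 12, 9]; the smallest such N is lcm(18, 13, 12, 9).
Start: lcm = T0 = 18
Fold in T1=13: gcd(18, 13) = 1; lcm(18, 13) = 18 * 13 / 1 = 234 / 1 = 234
Fold in T2=12: gcd(234, 12) = 6; lcm(234, 12) = 234 * 12 / 6 = 2808 / 6 = 468
Fold in T3=9: gcd(468, 9) = 9; lcm(468, 9) = 468 * 9 / 9 = 4212 / 9 = 468
Full cycle length = 468

Answer: 468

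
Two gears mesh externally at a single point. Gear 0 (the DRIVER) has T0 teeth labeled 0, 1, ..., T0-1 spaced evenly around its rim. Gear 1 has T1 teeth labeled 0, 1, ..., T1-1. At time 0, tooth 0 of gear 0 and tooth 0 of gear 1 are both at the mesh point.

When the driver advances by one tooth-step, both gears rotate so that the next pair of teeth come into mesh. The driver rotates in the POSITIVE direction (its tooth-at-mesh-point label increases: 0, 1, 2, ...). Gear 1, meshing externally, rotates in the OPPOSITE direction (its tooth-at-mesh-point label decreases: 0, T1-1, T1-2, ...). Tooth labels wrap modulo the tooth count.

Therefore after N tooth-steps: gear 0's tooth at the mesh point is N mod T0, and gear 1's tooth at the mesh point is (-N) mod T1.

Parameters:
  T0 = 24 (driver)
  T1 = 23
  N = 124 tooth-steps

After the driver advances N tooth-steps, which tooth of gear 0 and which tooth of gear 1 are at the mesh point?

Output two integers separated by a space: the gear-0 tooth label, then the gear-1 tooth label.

Answer: 4 14

Derivation:
Gear 0 (driver, T0=24): tooth at mesh = N mod T0
  124 = 5 * 24 + 4, so 124 mod 24 = 4
  gear 0 tooth = 4
Gear 1 (driven, T1=23): tooth at mesh = (-N) mod T1
  124 = 5 * 23 + 9, so 124 mod 23 = 9
  (-124) mod 23 = (-9) mod 23 = 23 - 9 = 14
Mesh after 124 steps: gear-0 tooth 4 meets gear-1 tooth 14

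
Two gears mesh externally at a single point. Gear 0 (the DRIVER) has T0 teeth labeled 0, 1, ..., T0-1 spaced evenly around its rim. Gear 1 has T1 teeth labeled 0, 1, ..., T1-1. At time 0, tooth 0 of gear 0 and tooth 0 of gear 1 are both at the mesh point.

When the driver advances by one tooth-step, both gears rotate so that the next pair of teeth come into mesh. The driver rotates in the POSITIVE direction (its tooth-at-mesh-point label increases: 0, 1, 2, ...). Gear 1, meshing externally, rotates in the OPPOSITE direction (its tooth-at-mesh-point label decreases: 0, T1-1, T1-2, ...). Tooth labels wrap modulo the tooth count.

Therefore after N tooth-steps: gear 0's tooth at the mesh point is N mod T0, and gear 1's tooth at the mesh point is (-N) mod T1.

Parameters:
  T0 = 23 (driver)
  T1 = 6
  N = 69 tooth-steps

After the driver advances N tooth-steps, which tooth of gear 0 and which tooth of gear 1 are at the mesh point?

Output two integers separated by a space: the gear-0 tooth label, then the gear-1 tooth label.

Answer: 0 3

Derivation:
Gear 0 (driver, T0=23): tooth at mesh = N mod T0
  69 = 3 * 23 + 0, so 69 mod 23 = 0
  gear 0 tooth = 0
Gear 1 (driven, T1=6): tooth at mesh = (-N) mod T1
  69 = 11 * 6 + 3, so 69 mod 6 = 3
  (-69) mod 6 = (-3) mod 6 = 6 - 3 = 3
Mesh after 69 steps: gear-0 tooth 0 meets gear-1 tooth 3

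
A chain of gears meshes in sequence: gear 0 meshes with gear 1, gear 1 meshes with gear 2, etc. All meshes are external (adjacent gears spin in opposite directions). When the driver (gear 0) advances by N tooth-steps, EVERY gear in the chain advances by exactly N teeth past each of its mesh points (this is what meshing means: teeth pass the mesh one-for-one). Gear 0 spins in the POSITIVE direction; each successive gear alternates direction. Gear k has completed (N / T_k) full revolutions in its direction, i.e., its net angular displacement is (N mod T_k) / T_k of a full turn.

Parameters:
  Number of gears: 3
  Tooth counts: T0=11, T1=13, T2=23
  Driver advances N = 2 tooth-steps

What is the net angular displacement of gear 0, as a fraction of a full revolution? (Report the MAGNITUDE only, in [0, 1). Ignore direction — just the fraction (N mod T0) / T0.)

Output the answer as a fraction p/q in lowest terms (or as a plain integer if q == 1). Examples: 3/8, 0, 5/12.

Chain of 3 gears, tooth counts: [11, 13, 23]
  gear 0: T0=11, direction=positive, advance = 2 mod 11 = 2 teeth = 2/11 turn
  gear 1: T1=13, direction=negative, advance = 2 mod 13 = 2 teeth = 2/13 turn
  gear 2: T2=23, direction=positive, advance = 2 mod 23 = 2 teeth = 2/23 turn
Gear 0: 2 mod 11 = 2
Fraction = 2 / 11 = 2/11 (gcd(2,11)=1) = 2/11

Answer: 2/11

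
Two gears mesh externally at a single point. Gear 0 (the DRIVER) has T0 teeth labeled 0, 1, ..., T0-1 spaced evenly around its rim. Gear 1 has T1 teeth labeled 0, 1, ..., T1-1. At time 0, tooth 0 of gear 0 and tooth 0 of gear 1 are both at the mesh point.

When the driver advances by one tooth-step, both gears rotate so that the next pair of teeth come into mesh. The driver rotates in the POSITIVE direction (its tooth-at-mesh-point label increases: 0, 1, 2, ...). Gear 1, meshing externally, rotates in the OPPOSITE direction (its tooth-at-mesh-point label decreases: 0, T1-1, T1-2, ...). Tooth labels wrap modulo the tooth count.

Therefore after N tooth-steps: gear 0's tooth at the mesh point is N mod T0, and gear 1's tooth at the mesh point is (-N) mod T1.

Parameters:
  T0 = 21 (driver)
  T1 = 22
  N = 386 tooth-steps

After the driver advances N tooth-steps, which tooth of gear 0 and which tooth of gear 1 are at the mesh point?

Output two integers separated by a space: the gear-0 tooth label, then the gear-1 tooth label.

Answer: 8 10

Derivation:
Gear 0 (driver, T0=21): tooth at mesh = N mod T0
  386 = 18 * 21 + 8, so 386 mod 21 = 8
  gear 0 tooth = 8
Gear 1 (driven, T1=22): tooth at mesh = (-N) mod T1
  386 = 17 * 22 + 12, so 386 mod 22 = 12
  (-386) mod 22 = (-12) mod 22 = 22 - 12 = 10
Mesh after 386 steps: gear-0 tooth 8 meets gear-1 tooth 10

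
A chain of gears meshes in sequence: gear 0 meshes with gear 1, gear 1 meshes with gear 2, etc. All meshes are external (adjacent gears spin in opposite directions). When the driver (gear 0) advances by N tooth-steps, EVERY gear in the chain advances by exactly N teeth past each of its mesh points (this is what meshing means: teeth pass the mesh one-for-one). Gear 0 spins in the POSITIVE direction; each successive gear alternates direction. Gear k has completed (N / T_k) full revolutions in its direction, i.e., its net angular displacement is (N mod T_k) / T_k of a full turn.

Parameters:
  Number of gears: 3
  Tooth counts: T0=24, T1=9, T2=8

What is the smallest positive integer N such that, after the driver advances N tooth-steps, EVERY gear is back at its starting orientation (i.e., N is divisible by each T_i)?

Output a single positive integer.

Gear k returns to start when N is a multiple of T_k.
All gears at start simultaneously when N is a common multiple of [24, 9, 8]; the smallest such N is lcm(24, 9, 8).
Start: lcm = T0 = 24
Fold in T1=9: gcd(24, 9) = 3; lcm(24, 9) = 24 * 9 / 3 = 216 / 3 = 72
Fold in T2=8: gcd(72, 8) = 8; lcm(72, 8) = 72 * 8 / 8 = 576 / 8 = 72
Full cycle length = 72

Answer: 72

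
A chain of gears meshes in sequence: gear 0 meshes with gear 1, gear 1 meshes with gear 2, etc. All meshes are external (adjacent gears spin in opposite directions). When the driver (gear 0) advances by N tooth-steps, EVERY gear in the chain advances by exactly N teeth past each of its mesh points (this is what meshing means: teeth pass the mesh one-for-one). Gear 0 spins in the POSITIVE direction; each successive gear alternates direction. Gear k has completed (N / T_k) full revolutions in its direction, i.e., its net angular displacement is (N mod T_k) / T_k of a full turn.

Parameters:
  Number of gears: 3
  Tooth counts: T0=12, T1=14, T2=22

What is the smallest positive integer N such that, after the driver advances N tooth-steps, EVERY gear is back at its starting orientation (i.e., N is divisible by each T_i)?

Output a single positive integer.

Gear k returns to start when N is a multiple of T_k.
All gears at start simultaneously when N is a common multiple of [12, 14, 22]; the smallest such N is lcm(12, 14, 22).
Start: lcm = T0 = 12
Fold in T1=14: gcd(12, 14) = 2; lcm(12, 14) = 12 * 14 / 2 = 168 / 2 = 84
Fold in T2=22: gcd(84, 22) = 2; lcm(84, 22) = 84 * 22 / 2 = 1848 / 2 = 924
Full cycle length = 924

Answer: 924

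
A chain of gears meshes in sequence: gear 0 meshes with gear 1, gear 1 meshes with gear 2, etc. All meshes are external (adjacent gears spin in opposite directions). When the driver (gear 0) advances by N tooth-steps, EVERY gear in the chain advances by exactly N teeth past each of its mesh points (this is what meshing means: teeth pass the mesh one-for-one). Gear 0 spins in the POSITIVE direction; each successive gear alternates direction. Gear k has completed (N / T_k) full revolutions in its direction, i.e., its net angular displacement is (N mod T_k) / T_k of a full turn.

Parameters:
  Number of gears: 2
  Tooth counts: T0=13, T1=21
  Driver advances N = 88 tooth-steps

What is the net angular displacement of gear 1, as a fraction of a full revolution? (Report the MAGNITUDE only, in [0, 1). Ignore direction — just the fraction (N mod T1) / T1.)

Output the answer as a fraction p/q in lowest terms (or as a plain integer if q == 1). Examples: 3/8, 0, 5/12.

Chain of 2 gears, tooth counts: [13, 21]
  gear 0: T0=13, direction=positive, advance = 88 mod 13 = 10 teeth = 10/13 turn
  gear 1: T1=21, direction=negative, advance = 88 mod 21 = 4 teeth = 4/21 turn
Gear 1: 88 mod 21 = 4
Fraction = 4 / 21 = 4/21 (gcd(4,21)=1) = 4/21

Answer: 4/21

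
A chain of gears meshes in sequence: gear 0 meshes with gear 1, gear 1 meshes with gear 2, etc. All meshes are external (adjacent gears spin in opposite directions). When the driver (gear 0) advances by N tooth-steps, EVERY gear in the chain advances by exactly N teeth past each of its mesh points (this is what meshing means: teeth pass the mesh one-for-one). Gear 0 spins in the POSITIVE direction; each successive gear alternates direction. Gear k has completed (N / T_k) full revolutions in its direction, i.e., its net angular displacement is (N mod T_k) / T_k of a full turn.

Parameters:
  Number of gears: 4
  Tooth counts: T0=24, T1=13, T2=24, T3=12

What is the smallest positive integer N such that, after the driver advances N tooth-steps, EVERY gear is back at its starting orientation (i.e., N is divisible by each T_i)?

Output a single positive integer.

Answer: 312

Derivation:
Gear k returns to start when N is a multiple of T_k.
All gears at start simultaneously when N is a common multiple of [24, 13, 24, 12]; the smallest such N is lcm(24, 13, 24, 12).
Start: lcm = T0 = 24
Fold in T1=13: gcd(24, 13) = 1; lcm(24, 13) = 24 * 13 / 1 = 312 / 1 = 312
Fold in T2=24: gcd(312, 24) = 24; lcm(312, 24) = 312 * 24 / 24 = 7488 / 24 = 312
Fold in T3=12: gcd(312, 12) = 12; lcm(312, 12) = 312 * 12 / 12 = 3744 / 12 = 312
Full cycle length = 312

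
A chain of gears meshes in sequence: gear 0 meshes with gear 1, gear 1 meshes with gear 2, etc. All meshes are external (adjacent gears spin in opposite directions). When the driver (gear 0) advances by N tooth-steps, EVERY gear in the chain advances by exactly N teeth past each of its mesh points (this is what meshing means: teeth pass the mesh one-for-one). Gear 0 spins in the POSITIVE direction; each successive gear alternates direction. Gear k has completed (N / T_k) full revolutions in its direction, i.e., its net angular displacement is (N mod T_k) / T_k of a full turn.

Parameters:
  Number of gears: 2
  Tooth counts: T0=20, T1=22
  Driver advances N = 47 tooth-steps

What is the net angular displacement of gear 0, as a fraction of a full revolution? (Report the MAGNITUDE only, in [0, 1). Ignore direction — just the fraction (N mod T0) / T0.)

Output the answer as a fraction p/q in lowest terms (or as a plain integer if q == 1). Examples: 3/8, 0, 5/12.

Answer: 7/20

Derivation:
Chain of 2 gears, tooth counts: [20, 22]
  gear 0: T0=20, direction=positive, advance = 47 mod 20 = 7 teeth = 7/20 turn
  gear 1: T1=22, direction=negative, advance = 47 mod 22 = 3 teeth = 3/22 turn
Gear 0: 47 mod 20 = 7
Fraction = 7 / 20 = 7/20 (gcd(7,20)=1) = 7/20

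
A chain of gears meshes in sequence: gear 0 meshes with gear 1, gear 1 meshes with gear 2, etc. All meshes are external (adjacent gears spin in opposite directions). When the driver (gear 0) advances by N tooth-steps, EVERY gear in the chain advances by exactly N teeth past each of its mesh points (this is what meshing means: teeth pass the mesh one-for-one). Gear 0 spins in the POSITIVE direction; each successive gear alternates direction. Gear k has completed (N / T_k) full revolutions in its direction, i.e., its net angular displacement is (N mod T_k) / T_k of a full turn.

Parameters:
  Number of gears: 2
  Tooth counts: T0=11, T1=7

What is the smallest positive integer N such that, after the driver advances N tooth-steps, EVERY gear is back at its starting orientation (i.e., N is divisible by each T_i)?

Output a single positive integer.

Answer: 77

Derivation:
Gear k returns to start when N is a multiple of T_k.
All gears at start simultaneously when N is a common multiple of [11, 7]; the smallest such N is lcm(11, 7).
Start: lcm = T0 = 11
Fold in T1=7: gcd(11, 7) = 1; lcm(11, 7) = 11 * 7 / 1 = 77 / 1 = 77
Full cycle length = 77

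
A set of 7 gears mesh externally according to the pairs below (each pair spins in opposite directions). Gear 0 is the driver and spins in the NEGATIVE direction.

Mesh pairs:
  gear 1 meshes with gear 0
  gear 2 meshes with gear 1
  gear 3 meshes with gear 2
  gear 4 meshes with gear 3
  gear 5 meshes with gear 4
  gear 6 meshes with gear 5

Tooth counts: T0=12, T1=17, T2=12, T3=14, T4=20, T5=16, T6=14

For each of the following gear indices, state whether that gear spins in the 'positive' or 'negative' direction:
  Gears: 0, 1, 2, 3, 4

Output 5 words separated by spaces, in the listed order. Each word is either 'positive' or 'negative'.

Answer: negative positive negative positive negative

Derivation:
Gear 0 (driver): negative (depth 0)
  gear 1: meshes with gear 0 -> depth 1 -> positive (opposite of gear 0)
  gear 2: meshes with gear 1 -> depth 2 -> negative (opposite of gear 1)
  gear 3: meshes with gear 2 -> depth 3 -> positive (opposite of gear 2)
  gear 4: meshes with gear 3 -> depth 4 -> negative (opposite of gear 3)
  gear 5: meshes with gear 4 -> depth 5 -> positive (opposite of gear 4)
  gear 6: meshes with gear 5 -> depth 6 -> negative (opposite of gear 5)
Queried indices 0, 1, 2, 3, 4 -> negative, positive, negative, positive, negative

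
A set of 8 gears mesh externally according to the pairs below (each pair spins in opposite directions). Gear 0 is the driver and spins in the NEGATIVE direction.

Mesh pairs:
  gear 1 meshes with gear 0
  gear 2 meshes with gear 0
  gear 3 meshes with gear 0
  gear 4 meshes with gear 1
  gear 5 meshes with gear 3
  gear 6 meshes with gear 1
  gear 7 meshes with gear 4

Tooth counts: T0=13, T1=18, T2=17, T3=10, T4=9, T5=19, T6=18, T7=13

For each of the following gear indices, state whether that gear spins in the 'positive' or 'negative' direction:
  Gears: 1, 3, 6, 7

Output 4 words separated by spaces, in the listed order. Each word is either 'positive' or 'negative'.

Answer: positive positive negative positive

Derivation:
Gear 0 (driver): negative (depth 0)
  gear 1: meshes with gear 0 -> depth 1 -> positive (opposite of gear 0)
  gear 2: meshes with gear 0 -> depth 1 -> positive (opposite of gear 0)
  gear 3: meshes with gear 0 -> depth 1 -> positive (opposite of gear 0)
  gear 4: meshes with gear 1 -> depth 2 -> negative (opposite of gear 1)
  gear 5: meshes with gear 3 -> depth 2 -> negative (opposite of gear 3)
  gear 6: meshes with gear 1 -> depth 2 -> negative (opposite of gear 1)
  gear 7: meshes with gear 4 -> depth 3 -> positive (opposite of gear 4)
Queried indices 1, 3, 6, 7 -> positive, positive, negative, positive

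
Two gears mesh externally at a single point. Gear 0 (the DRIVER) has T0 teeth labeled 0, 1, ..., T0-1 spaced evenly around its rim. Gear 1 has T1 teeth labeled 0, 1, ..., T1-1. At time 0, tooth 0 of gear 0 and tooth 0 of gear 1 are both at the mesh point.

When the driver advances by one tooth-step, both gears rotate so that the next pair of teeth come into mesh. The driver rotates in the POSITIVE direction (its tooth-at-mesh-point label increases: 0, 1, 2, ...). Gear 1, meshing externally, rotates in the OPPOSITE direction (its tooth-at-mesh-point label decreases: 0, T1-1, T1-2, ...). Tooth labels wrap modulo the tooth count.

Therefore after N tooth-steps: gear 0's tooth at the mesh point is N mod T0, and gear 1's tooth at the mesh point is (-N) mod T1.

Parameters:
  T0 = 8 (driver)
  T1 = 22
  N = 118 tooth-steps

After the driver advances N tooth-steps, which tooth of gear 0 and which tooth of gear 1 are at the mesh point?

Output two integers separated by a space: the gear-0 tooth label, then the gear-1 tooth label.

Answer: 6 14

Derivation:
Gear 0 (driver, T0=8): tooth at mesh = N mod T0
  118 = 14 * 8 + 6, so 118 mod 8 = 6
  gear 0 tooth = 6
Gear 1 (driven, T1=22): tooth at mesh = (-N) mod T1
  118 = 5 * 22 + 8, so 118 mod 22 = 8
  (-118) mod 22 = (-8) mod 22 = 22 - 8 = 14
Mesh after 118 steps: gear-0 tooth 6 meets gear-1 tooth 14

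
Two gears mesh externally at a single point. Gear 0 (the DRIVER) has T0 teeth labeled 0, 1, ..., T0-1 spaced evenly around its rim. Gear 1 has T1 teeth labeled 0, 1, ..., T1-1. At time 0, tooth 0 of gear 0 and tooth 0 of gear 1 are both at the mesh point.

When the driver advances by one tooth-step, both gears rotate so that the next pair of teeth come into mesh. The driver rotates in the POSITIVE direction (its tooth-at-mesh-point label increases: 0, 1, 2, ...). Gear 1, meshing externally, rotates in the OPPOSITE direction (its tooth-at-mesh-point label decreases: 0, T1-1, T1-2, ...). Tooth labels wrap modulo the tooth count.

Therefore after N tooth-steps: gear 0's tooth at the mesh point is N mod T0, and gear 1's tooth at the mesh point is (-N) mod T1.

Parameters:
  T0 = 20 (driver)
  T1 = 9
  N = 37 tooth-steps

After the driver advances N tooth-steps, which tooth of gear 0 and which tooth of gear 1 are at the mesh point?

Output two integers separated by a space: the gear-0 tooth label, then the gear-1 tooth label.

Gear 0 (driver, T0=20): tooth at mesh = N mod T0
  37 = 1 * 20 + 17, so 37 mod 20 = 17
  gear 0 tooth = 17
Gear 1 (driven, T1=9): tooth at mesh = (-N) mod T1
  37 = 4 * 9 + 1, so 37 mod 9 = 1
  (-37) mod 9 = (-1) mod 9 = 9 - 1 = 8
Mesh after 37 steps: gear-0 tooth 17 meets gear-1 tooth 8

Answer: 17 8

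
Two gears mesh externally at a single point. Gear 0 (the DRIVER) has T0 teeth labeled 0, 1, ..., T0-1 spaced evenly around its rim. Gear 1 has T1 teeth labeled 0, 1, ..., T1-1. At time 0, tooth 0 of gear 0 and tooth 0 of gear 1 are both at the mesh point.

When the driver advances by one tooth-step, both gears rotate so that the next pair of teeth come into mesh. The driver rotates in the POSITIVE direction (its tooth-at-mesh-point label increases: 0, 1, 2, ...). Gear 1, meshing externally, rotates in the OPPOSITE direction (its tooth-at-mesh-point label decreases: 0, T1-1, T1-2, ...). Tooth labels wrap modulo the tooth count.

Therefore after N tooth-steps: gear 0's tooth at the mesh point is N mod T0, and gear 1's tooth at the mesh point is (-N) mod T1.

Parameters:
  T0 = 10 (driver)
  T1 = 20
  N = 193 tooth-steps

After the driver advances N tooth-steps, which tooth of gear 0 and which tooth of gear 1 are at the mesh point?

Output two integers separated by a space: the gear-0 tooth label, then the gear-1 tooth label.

Answer: 3 7

Derivation:
Gear 0 (driver, T0=10): tooth at mesh = N mod T0
  193 = 19 * 10 + 3, so 193 mod 10 = 3
  gear 0 tooth = 3
Gear 1 (driven, T1=20): tooth at mesh = (-N) mod T1
  193 = 9 * 20 + 13, so 193 mod 20 = 13
  (-193) mod 20 = (-13) mod 20 = 20 - 13 = 7
Mesh after 193 steps: gear-0 tooth 3 meets gear-1 tooth 7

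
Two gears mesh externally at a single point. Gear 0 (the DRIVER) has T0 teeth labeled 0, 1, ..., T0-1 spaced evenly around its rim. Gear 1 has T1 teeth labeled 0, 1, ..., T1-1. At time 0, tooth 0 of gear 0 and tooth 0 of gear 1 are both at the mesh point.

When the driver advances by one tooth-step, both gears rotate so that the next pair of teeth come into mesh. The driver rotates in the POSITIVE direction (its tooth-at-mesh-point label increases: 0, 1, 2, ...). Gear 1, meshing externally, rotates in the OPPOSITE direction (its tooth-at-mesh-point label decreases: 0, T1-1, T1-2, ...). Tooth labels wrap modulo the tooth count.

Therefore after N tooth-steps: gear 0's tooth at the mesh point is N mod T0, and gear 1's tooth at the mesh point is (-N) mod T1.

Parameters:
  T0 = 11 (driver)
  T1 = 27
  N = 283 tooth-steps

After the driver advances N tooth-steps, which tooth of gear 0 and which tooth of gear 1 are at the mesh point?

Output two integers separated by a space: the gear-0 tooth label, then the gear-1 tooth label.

Answer: 8 14

Derivation:
Gear 0 (driver, T0=11): tooth at mesh = N mod T0
  283 = 25 * 11 + 8, so 283 mod 11 = 8
  gear 0 tooth = 8
Gear 1 (driven, T1=27): tooth at mesh = (-N) mod T1
  283 = 10 * 27 + 13, so 283 mod 27 = 13
  (-283) mod 27 = (-13) mod 27 = 27 - 13 = 14
Mesh after 283 steps: gear-0 tooth 8 meets gear-1 tooth 14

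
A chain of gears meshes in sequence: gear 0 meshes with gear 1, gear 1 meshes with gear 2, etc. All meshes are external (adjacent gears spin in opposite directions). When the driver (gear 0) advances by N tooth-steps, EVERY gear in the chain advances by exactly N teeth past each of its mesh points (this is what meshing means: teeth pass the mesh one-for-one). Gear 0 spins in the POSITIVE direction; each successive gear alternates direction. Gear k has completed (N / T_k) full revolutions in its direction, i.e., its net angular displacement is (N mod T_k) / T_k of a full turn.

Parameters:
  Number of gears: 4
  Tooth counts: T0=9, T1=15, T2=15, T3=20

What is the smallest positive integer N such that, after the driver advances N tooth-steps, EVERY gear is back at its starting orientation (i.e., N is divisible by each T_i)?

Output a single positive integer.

Gear k returns to start when N is a multiple of T_k.
All gears at start simultaneously when N is a common multiple of [9, 15, 15, 20]; the smallest such N is lcm(9, 15, 15, 20).
Start: lcm = T0 = 9
Fold in T1=15: gcd(9, 15) = 3; lcm(9, 15) = 9 * 15 / 3 = 135 / 3 = 45
Fold in T2=15: gcd(45, 15) = 15; lcm(45, 15) = 45 * 15 / 15 = 675 / 15 = 45
Fold in T3=20: gcd(45, 20) = 5; lcm(45, 20) = 45 * 20 / 5 = 900 / 5 = 180
Full cycle length = 180

Answer: 180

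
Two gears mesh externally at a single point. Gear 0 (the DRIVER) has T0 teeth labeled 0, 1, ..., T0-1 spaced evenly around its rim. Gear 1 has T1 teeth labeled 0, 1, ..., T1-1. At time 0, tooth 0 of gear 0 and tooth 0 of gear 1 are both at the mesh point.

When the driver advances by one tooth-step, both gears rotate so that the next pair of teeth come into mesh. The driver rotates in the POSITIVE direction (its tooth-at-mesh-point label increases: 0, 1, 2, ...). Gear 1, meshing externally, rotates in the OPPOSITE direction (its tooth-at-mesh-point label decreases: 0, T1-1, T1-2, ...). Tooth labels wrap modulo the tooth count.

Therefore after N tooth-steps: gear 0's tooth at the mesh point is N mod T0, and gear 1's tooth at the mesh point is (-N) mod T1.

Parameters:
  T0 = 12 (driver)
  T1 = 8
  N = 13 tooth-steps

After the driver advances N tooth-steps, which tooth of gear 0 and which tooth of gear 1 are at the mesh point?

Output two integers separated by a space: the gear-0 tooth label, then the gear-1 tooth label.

Gear 0 (driver, T0=12): tooth at mesh = N mod T0
  13 = 1 * 12 + 1, so 13 mod 12 = 1
  gear 0 tooth = 1
Gear 1 (driven, T1=8): tooth at mesh = (-N) mod T1
  13 = 1 * 8 + 5, so 13 mod 8 = 5
  (-13) mod 8 = (-5) mod 8 = 8 - 5 = 3
Mesh after 13 steps: gear-0 tooth 1 meets gear-1 tooth 3

Answer: 1 3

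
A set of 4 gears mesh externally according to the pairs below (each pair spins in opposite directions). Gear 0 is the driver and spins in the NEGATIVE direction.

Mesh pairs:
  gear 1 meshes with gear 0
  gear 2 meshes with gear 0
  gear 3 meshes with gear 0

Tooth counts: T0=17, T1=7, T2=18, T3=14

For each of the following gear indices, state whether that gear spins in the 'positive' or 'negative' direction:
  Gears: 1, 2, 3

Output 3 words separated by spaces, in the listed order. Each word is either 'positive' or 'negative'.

Gear 0 (driver): negative (depth 0)
  gear 1: meshes with gear 0 -> depth 1 -> positive (opposite of gear 0)
  gear 2: meshes with gear 0 -> depth 1 -> positive (opposite of gear 0)
  gear 3: meshes with gear 0 -> depth 1 -> positive (opposite of gear 0)
Queried indices 1, 2, 3 -> positive, positive, positive

Answer: positive positive positive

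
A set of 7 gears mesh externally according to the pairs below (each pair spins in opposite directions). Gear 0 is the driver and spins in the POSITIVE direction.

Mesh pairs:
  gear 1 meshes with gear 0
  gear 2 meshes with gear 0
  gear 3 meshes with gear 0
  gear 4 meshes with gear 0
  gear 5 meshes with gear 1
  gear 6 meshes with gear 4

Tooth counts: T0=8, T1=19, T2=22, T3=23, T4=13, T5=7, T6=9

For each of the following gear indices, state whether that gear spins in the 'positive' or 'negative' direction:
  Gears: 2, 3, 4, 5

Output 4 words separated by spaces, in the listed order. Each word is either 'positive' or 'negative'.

Gear 0 (driver): positive (depth 0)
  gear 1: meshes with gear 0 -> depth 1 -> negative (opposite of gear 0)
  gear 2: meshes with gear 0 -> depth 1 -> negative (opposite of gear 0)
  gear 3: meshes with gear 0 -> depth 1 -> negative (opposite of gear 0)
  gear 4: meshes with gear 0 -> depth 1 -> negative (opposite of gear 0)
  gear 5: meshes with gear 1 -> depth 2 -> positive (opposite of gear 1)
  gear 6: meshes with gear 4 -> depth 2 -> positive (opposite of gear 4)
Queried indices 2, 3, 4, 5 -> negative, negative, negative, positive

Answer: negative negative negative positive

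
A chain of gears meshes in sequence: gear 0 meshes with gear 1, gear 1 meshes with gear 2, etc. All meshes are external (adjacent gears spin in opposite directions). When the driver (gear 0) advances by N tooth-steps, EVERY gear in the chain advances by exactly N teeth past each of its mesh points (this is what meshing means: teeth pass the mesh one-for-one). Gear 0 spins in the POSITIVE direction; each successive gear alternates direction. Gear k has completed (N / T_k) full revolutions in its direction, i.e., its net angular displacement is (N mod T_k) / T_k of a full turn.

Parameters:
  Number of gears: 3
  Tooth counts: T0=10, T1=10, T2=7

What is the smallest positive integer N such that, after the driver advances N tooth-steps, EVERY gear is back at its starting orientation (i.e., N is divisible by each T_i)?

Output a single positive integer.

Answer: 70

Derivation:
Gear k returns to start when N is a multiple of T_k.
All gears at start simultaneously when N is a common multiple of [10, 10, 7]; the smallest such N is lcm(10, 10, 7).
Start: lcm = T0 = 10
Fold in T1=10: gcd(10, 10) = 10; lcm(10, 10) = 10 * 10 / 10 = 100 / 10 = 10
Fold in T2=7: gcd(10, 7) = 1; lcm(10, 7) = 10 * 7 / 1 = 70 / 1 = 70
Full cycle length = 70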